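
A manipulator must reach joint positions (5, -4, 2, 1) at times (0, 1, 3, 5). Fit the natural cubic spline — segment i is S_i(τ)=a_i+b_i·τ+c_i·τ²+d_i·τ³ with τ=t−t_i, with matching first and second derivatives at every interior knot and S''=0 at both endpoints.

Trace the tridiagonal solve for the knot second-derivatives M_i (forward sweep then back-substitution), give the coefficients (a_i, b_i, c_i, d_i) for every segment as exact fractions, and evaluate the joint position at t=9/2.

  seg 0: a=5 b=-499/44 c=0 d=103/44
  seg 1: a=-4 b=-95/22 c=309/44 d=-37/22
  seg 2: a=2 b=79/22 c=-135/44 d=45/88
S(9/2) = 1555/704

Δ: Δ0=-9, Δ1=3, Δ2=-1/2
row 1: diag=6, rhs=72; c'=1/3, d'=12
row 2: denom=8−2·1/3=22/3; d'=(-21−2·12)/(22/3)=-135/22
back: M2=-135/22
back: M1=12−1/3·-135/22=309/22
M: M0=0, M1=309/22, M2=-135/22, M3=0
seg 0: a=5, c=M0/2=0, d=(M1−M0)/(6·1)=103/44, b=Δ0−h0·(2M0+M1)/6=-499/44
seg 1: a=-4, c=M1/2=309/44, d=(M2−M1)/(6·2)=-37/22, b=Δ1−h1·(2M1+M2)/6=-95/22
seg 2: a=2, c=M2/2=-135/44, d=(M3−M2)/(6·2)=45/88, b=Δ2−h2·(2M2+M3)/6=79/22
t_q=9/2 → seg 2, τ=3/2; S=2+79/22·τ+-135/44·τ²+45/88·τ³=1555/704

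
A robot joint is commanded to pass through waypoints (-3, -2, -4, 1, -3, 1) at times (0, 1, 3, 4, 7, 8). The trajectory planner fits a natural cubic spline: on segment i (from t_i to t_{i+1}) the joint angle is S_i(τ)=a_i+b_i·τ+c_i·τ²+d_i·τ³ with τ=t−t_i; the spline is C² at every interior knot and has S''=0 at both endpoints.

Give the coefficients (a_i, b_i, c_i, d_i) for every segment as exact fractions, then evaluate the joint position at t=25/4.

  seg 0: a=-3 b=1181/642 c=0 d=-539/642
  seg 1: a=-2 b=-218/321 c=-539/214 d=757/642
  seg 2: a=-4 b=1090/321 c=975/214 d=-1895/642
  seg 3: a=1 b=2345/642 c=-460/107 d=1693/1926
  seg 4: a=-3 b=511/321 c=773/214 d=-773/642
S(25/4) = -34691/13696

Δ: Δ0=1, Δ1=-1, Δ2=5, Δ3=-4/3, Δ4=4
row 1: diag=6, rhs=-12; c'=1/3, d'=-2
row 2: denom=6−2·1/3=16/3; d'=(36−2·-2)/(16/3)=15/2
row 3: denom=8−1·3/16=125/16; d'=(-38−1·15/2)/(125/16)=-728/125
row 4: denom=8−3·48/125=856/125; d'=(32−3·-728/125)/(856/125)=773/107
back: M4=773/107
back: M3=-728/125−48/125·773/107=-920/107
back: M2=15/2−3/16·-920/107=975/107
back: M1=-2−1/3·975/107=-539/107
M: M0=0, M1=-539/107, M2=975/107, M3=-920/107, M4=773/107, M5=0
seg 0: a=-3, c=M0/2=0, d=(M1−M0)/(6·1)=-539/642, b=Δ0−h0·(2M0+M1)/6=1181/642
seg 1: a=-2, c=M1/2=-539/214, d=(M2−M1)/(6·2)=757/642, b=Δ1−h1·(2M1+M2)/6=-218/321
seg 2: a=-4, c=M2/2=975/214, d=(M3−M2)/(6·1)=-1895/642, b=Δ2−h2·(2M2+M3)/6=1090/321
seg 3: a=1, c=M3/2=-460/107, d=(M4−M3)/(6·3)=1693/1926, b=Δ3−h3·(2M3+M4)/6=2345/642
seg 4: a=-3, c=M4/2=773/214, d=(M5−M4)/(6·1)=-773/642, b=Δ4−h4·(2M4+M5)/6=511/321
t_q=25/4 → seg 3, τ=9/4; S=1+2345/642·τ+-460/107·τ²+1693/1926·τ³=-34691/13696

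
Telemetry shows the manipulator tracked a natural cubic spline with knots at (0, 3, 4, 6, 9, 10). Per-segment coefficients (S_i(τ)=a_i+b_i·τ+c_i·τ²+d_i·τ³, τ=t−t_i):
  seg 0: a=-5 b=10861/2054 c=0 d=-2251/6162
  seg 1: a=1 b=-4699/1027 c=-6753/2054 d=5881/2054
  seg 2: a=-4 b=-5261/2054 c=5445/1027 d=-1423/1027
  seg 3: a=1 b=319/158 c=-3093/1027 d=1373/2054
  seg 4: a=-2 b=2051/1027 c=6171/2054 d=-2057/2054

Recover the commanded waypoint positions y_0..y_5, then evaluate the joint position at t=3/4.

y_0=-5 y_1=1 y_2=-4 y_3=1 y_4=-2 y_5=2
S(3/4) = -156211/131456

y_0 = S_0(0) = a_0 = -5
y_1 = S_1(0) = a_1 = 1
y_2 = S_2(0) = a_2 = -4
y_3 = S_3(0) = a_3 = 1
y_4 = S_4(0) = a_4 = -2
y_5 = S_4(1) = 2
t_q=3/4 is in segment 0 (τ=3/4); S_0(τ)=-156211/131456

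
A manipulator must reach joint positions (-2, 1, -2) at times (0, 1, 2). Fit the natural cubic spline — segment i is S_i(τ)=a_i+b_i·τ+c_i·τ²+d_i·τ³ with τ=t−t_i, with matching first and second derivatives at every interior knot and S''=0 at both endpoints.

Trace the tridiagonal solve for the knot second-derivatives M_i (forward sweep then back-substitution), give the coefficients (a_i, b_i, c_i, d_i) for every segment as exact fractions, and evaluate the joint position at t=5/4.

  seg 0: a=-2 b=9/2 c=0 d=-3/2
  seg 1: a=1 b=0 c=-9/2 d=3/2
S(5/4) = 95/128

Δ: Δ0=3, Δ1=-3
row 1: diag=4, rhs=-36; c'=1/4, d'=-9
back: M1=-9
M: M0=0, M1=-9, M2=0
seg 0: a=-2, c=M0/2=0, d=(M1−M0)/(6·1)=-3/2, b=Δ0−h0·(2M0+M1)/6=9/2
seg 1: a=1, c=M1/2=-9/2, d=(M2−M1)/(6·1)=3/2, b=Δ1−h1·(2M1+M2)/6=0
t_q=5/4 → seg 1, τ=1/4; S=1+0·τ+-9/2·τ²+3/2·τ³=95/128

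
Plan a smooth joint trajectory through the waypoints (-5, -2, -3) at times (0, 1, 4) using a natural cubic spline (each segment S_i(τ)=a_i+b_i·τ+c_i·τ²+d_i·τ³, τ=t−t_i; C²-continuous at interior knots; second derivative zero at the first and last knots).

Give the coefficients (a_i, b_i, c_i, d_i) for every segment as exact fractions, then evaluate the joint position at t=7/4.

  seg 0: a=-5 b=41/12 c=0 d=-5/12
  seg 1: a=-2 b=13/6 c=-5/4 d=5/36
S(7/4) = -261/256

Δ: Δ0=3, Δ1=-1/3
row 1: diag=8, rhs=-20; c'=3/8, d'=-5/2
back: M1=-5/2
M: M0=0, M1=-5/2, M2=0
seg 0: a=-5, c=M0/2=0, d=(M1−M0)/(6·1)=-5/12, b=Δ0−h0·(2M0+M1)/6=41/12
seg 1: a=-2, c=M1/2=-5/4, d=(M2−M1)/(6·3)=5/36, b=Δ1−h1·(2M1+M2)/6=13/6
t_q=7/4 → seg 1, τ=3/4; S=-2+13/6·τ+-5/4·τ²+5/36·τ³=-261/256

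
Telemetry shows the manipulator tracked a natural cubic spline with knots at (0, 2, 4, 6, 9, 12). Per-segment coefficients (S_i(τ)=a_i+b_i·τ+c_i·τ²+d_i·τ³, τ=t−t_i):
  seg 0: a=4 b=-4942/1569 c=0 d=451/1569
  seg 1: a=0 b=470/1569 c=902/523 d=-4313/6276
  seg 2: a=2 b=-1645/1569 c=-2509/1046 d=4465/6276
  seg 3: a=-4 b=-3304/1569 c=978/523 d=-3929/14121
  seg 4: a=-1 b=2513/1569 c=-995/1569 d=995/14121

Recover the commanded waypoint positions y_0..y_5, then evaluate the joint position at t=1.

y_0 = S_0(0) = a_0 = 4
y_1 = S_1(0) = a_1 = 0
y_2 = S_2(0) = a_2 = 2
y_3 = S_3(0) = a_3 = -4
y_4 = S_4(0) = a_4 = -1
y_5 = S_4(3) = 0
t_q=1 is in segment 0 (τ=1); S_0(τ)=595/523

y_0=4 y_1=0 y_2=2 y_3=-4 y_4=-1 y_5=0
S(1) = 595/523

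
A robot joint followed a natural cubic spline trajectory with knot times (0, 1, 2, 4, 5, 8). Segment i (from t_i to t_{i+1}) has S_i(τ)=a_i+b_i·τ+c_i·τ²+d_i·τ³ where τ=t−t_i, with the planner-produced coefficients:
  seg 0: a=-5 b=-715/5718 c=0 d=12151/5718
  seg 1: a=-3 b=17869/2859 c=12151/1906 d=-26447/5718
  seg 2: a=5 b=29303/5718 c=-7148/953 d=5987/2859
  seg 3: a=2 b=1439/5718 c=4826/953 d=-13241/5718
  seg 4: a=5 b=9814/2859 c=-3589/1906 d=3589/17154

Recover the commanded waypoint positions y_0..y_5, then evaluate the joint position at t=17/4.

y_0 = S_0(0) = a_0 = -5
y_1 = S_1(0) = a_1 = -3
y_2 = S_2(0) = a_2 = 5
y_3 = S_3(0) = a_3 = 2
y_4 = S_4(0) = a_4 = 5
y_5 = S_4(3) = 4
t_q=17/4 is in segment 3 (τ=1/4); S_3(τ)=285837/121984

y_0=-5 y_1=-3 y_2=5 y_3=2 y_4=5 y_5=4
S(17/4) = 285837/121984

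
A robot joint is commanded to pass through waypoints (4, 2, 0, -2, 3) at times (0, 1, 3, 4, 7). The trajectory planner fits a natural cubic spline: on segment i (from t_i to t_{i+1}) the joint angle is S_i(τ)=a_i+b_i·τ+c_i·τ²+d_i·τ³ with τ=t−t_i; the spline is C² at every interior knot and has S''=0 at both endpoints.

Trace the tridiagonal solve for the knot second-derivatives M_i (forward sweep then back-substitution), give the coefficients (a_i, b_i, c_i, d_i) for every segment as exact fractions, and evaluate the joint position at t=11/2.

Δ: Δ0=-2, Δ1=-1, Δ2=-2, Δ3=5/3
row 1: diag=6, rhs=6; c'=1/3, d'=1
row 2: denom=6−2·1/3=16/3; d'=(-6−2·1)/(16/3)=-3/2
row 3: denom=8−1·3/16=125/16; d'=(22−1·-3/2)/(125/16)=376/125
back: M3=376/125
back: M2=-3/2−3/16·376/125=-258/125
back: M1=1−1/3·-258/125=211/125
M: M0=0, M1=211/125, M2=-258/125, M3=376/125, M4=0
seg 0: a=4, c=M0/2=0, d=(M1−M0)/(6·1)=211/750, b=Δ0−h0·(2M0+M1)/6=-1711/750
seg 1: a=2, c=M1/2=211/250, d=(M2−M1)/(6·2)=-469/1500, b=Δ1−h1·(2M1+M2)/6=-539/375
seg 2: a=0, c=M2/2=-129/125, d=(M3−M2)/(6·1)=317/375, b=Δ2−h2·(2M2+M3)/6=-136/75
seg 3: a=-2, c=M3/2=188/125, d=(M4−M3)/(6·3)=-188/1125, b=Δ3−h3·(2M3+M4)/6=-503/375
t_q=11/2 → seg 3, τ=3/2; S=-2+-503/375·τ+188/125·τ²+-188/1125·τ³=-149/125

  seg 0: a=4 b=-1711/750 c=0 d=211/750
  seg 1: a=2 b=-539/375 c=211/250 d=-469/1500
  seg 2: a=0 b=-136/75 c=-129/125 d=317/375
  seg 3: a=-2 b=-503/375 c=188/125 d=-188/1125
S(11/2) = -149/125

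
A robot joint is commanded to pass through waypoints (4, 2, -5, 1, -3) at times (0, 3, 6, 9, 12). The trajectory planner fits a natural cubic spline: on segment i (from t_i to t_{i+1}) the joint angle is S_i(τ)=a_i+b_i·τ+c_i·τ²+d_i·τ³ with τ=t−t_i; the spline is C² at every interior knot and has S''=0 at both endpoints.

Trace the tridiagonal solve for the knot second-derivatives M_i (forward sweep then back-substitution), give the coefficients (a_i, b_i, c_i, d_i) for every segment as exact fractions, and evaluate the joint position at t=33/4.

Δ: Δ0=-2/3, Δ1=-7/3, Δ2=2, Δ3=-4/3
row 1: diag=12, rhs=-10; c'=1/4, d'=-5/6
row 2: denom=12−3·1/4=45/4; d'=(26−3·-5/6)/(45/4)=38/15
row 3: denom=12−3·4/15=56/5; d'=(-20−3·38/15)/(56/5)=-69/28
back: M3=-69/28
back: M2=38/15−4/15·-69/28=67/21
back: M1=-5/6−1/4·67/21=-137/84
M: M0=0, M1=-137/84, M2=67/21, M3=-69/28, M4=0
seg 0: a=4, c=M0/2=0, d=(M1−M0)/(6·3)=-137/1512, b=Δ0−h0·(2M0+M1)/6=25/168
seg 1: a=2, c=M1/2=-137/168, d=(M2−M1)/(6·3)=15/56, b=Δ1−h1·(2M1+M2)/6=-193/84
seg 2: a=-5, c=M2/2=67/42, d=(M3−M2)/(6·3)=-475/1512, b=Δ2−h2·(2M2+M3)/6=1/24
seg 3: a=1, c=M3/2=-69/56, d=(M4−M3)/(6·3)=23/168, b=Δ3−h3·(2M3+M4)/6=95/84
t_q=33/4 → seg 2, τ=9/4; S=-5+1/24·τ+67/42·τ²+-475/1512·τ³=-1465/3584

  seg 0: a=4 b=25/168 c=0 d=-137/1512
  seg 1: a=2 b=-193/84 c=-137/168 d=15/56
  seg 2: a=-5 b=1/24 c=67/42 d=-475/1512
  seg 3: a=1 b=95/84 c=-69/56 d=23/168
S(33/4) = -1465/3584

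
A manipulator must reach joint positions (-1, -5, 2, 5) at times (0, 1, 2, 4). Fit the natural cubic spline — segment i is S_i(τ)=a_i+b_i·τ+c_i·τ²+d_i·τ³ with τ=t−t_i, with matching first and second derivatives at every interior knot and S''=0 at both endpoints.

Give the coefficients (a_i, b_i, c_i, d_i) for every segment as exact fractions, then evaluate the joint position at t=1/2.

Δ: Δ0=-4, Δ1=7, Δ2=3/2
row 1: diag=4, rhs=66; c'=1/4, d'=33/2
row 2: denom=6−1·1/4=23/4; d'=(-33−1·33/2)/(23/4)=-198/23
back: M2=-198/23
back: M1=33/2−1/4·-198/23=429/23
M: M0=0, M1=429/23, M2=-198/23, M3=0
seg 0: a=-1, c=M0/2=0, d=(M1−M0)/(6·1)=143/46, b=Δ0−h0·(2M0+M1)/6=-327/46
seg 1: a=-5, c=M1/2=429/46, d=(M2−M1)/(6·1)=-209/46, b=Δ1−h1·(2M1+M2)/6=51/23
seg 2: a=2, c=M2/2=-99/23, d=(M3−M2)/(6·2)=33/46, b=Δ2−h2·(2M2+M3)/6=333/46
t_q=1/2 → seg 0, τ=1/2; S=-1+-327/46·τ+0·τ²+143/46·τ³=-1533/368

  seg 0: a=-1 b=-327/46 c=0 d=143/46
  seg 1: a=-5 b=51/23 c=429/46 d=-209/46
  seg 2: a=2 b=333/46 c=-99/23 d=33/46
S(1/2) = -1533/368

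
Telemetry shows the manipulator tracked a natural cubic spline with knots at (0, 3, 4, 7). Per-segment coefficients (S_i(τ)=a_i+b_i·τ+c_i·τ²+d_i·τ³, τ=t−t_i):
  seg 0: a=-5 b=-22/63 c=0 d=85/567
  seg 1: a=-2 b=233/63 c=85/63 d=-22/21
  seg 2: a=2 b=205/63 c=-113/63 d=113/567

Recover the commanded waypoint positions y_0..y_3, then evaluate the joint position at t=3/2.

y_0 = S_0(0) = a_0 = -5
y_1 = S_1(0) = a_1 = -2
y_2 = S_2(0) = a_2 = 2
y_3 = S_2(3) = 1
t_q=3/2 is in segment 0 (τ=3/2); S_0(τ)=-281/56

y_0=-5 y_1=-2 y_2=2 y_3=1
S(3/2) = -281/56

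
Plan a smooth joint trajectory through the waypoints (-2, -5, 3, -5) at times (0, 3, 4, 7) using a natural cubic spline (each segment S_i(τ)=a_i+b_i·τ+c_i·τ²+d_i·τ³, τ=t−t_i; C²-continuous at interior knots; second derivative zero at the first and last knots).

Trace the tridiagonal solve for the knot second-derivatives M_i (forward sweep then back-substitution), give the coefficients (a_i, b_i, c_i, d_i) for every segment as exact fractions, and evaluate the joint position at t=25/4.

  seg 0: a=-2 b=-311/63 c=0 d=248/567
  seg 1: a=-5 b=433/63 c=248/63 d=-59/21
  seg 2: a=3 b=398/63 c=-283/63 d=283/567
S(25/4) = 71/448

Δ: Δ0=-1, Δ1=8, Δ2=-8/3
row 1: diag=8, rhs=54; c'=1/8, d'=27/4
row 2: denom=8−1·1/8=63/8; d'=(-64−1·27/4)/(63/8)=-566/63
back: M2=-566/63
back: M1=27/4−1/8·-566/63=496/63
M: M0=0, M1=496/63, M2=-566/63, M3=0
seg 0: a=-2, c=M0/2=0, d=(M1−M0)/(6·3)=248/567, b=Δ0−h0·(2M0+M1)/6=-311/63
seg 1: a=-5, c=M1/2=248/63, d=(M2−M1)/(6·1)=-59/21, b=Δ1−h1·(2M1+M2)/6=433/63
seg 2: a=3, c=M2/2=-283/63, d=(M3−M2)/(6·3)=283/567, b=Δ2−h2·(2M2+M3)/6=398/63
t_q=25/4 → seg 2, τ=9/4; S=3+398/63·τ+-283/63·τ²+283/567·τ³=71/448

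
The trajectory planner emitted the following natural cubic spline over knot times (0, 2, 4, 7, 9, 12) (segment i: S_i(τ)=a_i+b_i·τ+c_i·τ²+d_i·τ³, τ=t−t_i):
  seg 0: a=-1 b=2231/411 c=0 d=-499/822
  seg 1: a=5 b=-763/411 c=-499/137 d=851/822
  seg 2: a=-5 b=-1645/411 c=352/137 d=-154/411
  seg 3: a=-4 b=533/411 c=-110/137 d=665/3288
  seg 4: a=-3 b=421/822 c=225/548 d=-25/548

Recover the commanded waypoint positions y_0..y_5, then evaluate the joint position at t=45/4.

y_0=-1 y_1=5 y_2=-5 y_3=-4 y_4=-3 y_5=1
S(45/4) = -10125/35072

y_0 = S_0(0) = a_0 = -1
y_1 = S_1(0) = a_1 = 5
y_2 = S_2(0) = a_2 = -5
y_3 = S_3(0) = a_3 = -4
y_4 = S_4(0) = a_4 = -3
y_5 = S_4(3) = 1
t_q=45/4 is in segment 4 (τ=9/4); S_4(τ)=-10125/35072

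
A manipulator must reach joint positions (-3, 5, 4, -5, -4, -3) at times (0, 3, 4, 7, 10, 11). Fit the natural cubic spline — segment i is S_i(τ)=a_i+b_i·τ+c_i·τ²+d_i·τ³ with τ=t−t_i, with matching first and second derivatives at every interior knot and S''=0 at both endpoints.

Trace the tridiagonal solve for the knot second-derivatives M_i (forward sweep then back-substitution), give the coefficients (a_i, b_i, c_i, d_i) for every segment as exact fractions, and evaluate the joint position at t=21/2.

Δ: Δ0=8/3, Δ1=-1, Δ2=-3, Δ3=1/3, Δ4=1
row 1: diag=8, rhs=-22; c'=1/8, d'=-11/4
row 2: denom=8−1·1/8=63/8; d'=(-12−1·-11/4)/(63/8)=-74/63
row 3: denom=12−3·8/21=76/7; d'=(20−3·-74/63)/(76/7)=13/6
row 4: denom=8−3·21/76=545/76; d'=(4−3·13/6)/(545/76)=-38/109
back: M4=-38/109
back: M3=13/6−21/76·-38/109=740/327
back: M2=-74/63−8/21·740/327=-222/109
back: M1=-11/4−1/8·-222/109=-272/109
M: M0=0, M1=-272/109, M2=-222/109, M3=740/327, M4=-38/109, M5=0
seg 0: a=-3, c=M0/2=0, d=(M1−M0)/(6·3)=-136/981, b=Δ0−h0·(2M0+M1)/6=1280/327
seg 1: a=5, c=M1/2=-136/109, d=(M2−M1)/(6·1)=25/327, b=Δ1−h1·(2M1+M2)/6=56/327
seg 2: a=4, c=M2/2=-111/109, d=(M3−M2)/(6·3)=703/2943, b=Δ2−h2·(2M2+M3)/6=-685/327
seg 3: a=-5, c=M3/2=370/327, d=(M4−M3)/(6·3)=-427/2943, b=Δ3−h3·(2M3+M4)/6=-574/327
seg 4: a=-4, c=M4/2=-19/109, d=(M5−M4)/(6·1)=19/327, b=Δ4−h4·(2M4+M5)/6=365/327
t_q=21/2 → seg 4, τ=1/2; S=-4+365/327·τ+-19/109·τ²+19/327·τ³=-3033/872

  seg 0: a=-3 b=1280/327 c=0 d=-136/981
  seg 1: a=5 b=56/327 c=-136/109 d=25/327
  seg 2: a=4 b=-685/327 c=-111/109 d=703/2943
  seg 3: a=-5 b=-574/327 c=370/327 d=-427/2943
  seg 4: a=-4 b=365/327 c=-19/109 d=19/327
S(21/2) = -3033/872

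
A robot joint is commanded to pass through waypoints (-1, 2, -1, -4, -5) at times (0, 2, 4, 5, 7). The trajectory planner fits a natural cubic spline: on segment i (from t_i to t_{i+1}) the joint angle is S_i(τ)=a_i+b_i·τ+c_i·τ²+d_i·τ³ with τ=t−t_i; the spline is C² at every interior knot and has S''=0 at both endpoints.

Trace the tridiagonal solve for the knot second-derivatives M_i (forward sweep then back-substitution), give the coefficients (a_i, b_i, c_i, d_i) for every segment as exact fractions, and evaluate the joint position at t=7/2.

Δ: Δ0=3/2, Δ1=-3/2, Δ2=-3, Δ3=-1/2
row 1: diag=8, rhs=-18; c'=1/4, d'=-9/4
row 2: denom=6−2·1/4=11/2; d'=(-9−2·-9/4)/(11/2)=-9/11
row 3: denom=6−1·2/11=64/11; d'=(15−1·-9/11)/(64/11)=87/32
back: M3=87/32
back: M2=-9/11−2/11·87/32=-21/16
back: M1=-9/4−1/4·-21/16=-123/64
M: M0=0, M1=-123/64, M2=-21/16, M3=87/32, M4=0
seg 0: a=-1, c=M0/2=0, d=(M1−M0)/(6·2)=-41/256, b=Δ0−h0·(2M0+M1)/6=137/64
seg 1: a=2, c=M1/2=-123/128, d=(M2−M1)/(6·2)=13/256, b=Δ1−h1·(2M1+M2)/6=7/32
seg 2: a=-1, c=M2/2=-21/32, d=(M3−M2)/(6·1)=43/64, b=Δ2−h2·(2M2+M3)/6=-193/64
seg 3: a=-4, c=M3/2=87/64, d=(M4−M3)/(6·2)=-29/128, b=Δ3−h3·(2M3+M4)/6=-37/16
t_q=7/2 → seg 1, τ=3/2; S=2+7/32·τ+-123/128·τ²+13/256·τ³=691/2048

  seg 0: a=-1 b=137/64 c=0 d=-41/256
  seg 1: a=2 b=7/32 c=-123/128 d=13/256
  seg 2: a=-1 b=-193/64 c=-21/32 d=43/64
  seg 3: a=-4 b=-37/16 c=87/64 d=-29/128
S(7/2) = 691/2048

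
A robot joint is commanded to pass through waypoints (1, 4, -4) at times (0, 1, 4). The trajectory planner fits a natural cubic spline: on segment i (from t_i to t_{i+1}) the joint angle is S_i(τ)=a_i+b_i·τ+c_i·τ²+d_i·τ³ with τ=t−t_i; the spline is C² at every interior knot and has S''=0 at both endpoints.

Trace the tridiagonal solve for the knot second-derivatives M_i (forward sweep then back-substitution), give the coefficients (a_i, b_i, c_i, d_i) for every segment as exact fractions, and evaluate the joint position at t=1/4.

Δ: Δ0=3, Δ1=-8/3
row 1: diag=8, rhs=-34; c'=3/8, d'=-17/4
back: M1=-17/4
M: M0=0, M1=-17/4, M2=0
seg 0: a=1, c=M0/2=0, d=(M1−M0)/(6·1)=-17/24, b=Δ0−h0·(2M0+M1)/6=89/24
seg 1: a=4, c=M1/2=-17/8, d=(M2−M1)/(6·3)=17/72, b=Δ1−h1·(2M1+M2)/6=19/12
t_q=1/4 → seg 0, τ=1/4; S=1+89/24·τ+0·τ²+-17/24·τ³=981/512

  seg 0: a=1 b=89/24 c=0 d=-17/24
  seg 1: a=4 b=19/12 c=-17/8 d=17/72
S(1/4) = 981/512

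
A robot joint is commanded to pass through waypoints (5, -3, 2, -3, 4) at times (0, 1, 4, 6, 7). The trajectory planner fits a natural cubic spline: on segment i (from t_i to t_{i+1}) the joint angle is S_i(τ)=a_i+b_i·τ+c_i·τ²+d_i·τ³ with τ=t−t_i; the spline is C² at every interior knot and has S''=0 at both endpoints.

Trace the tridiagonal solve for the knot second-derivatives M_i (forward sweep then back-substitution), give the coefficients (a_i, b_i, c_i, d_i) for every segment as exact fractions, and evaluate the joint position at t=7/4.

  seg 0: a=5 b=-5738/591 c=0 d=1010/591
  seg 1: a=-3 b=-2708/591 c=1010/197 d=-1799/1773
  seg 2: a=2 b=-719/591 c=-789/197 d=7951/4728
  seg 3: a=-3 b=3479/1182 c=4795/788 d=-4795/2364
S(7/4) = -50189/12608

Δ: Δ0=-8, Δ1=5/3, Δ2=-5/2, Δ3=7
row 1: diag=8, rhs=58; c'=3/8, d'=29/4
row 2: denom=10−3·3/8=71/8; d'=(-25−3·29/4)/(71/8)=-374/71
row 3: denom=6−2·16/71=394/71; d'=(57−2·-374/71)/(394/71)=4795/394
back: M3=4795/394
back: M2=-374/71−16/71·4795/394=-1578/197
back: M1=29/4−3/8·-1578/197=2020/197
M: M0=0, M1=2020/197, M2=-1578/197, M3=4795/394, M4=0
seg 0: a=5, c=M0/2=0, d=(M1−M0)/(6·1)=1010/591, b=Δ0−h0·(2M0+M1)/6=-5738/591
seg 1: a=-3, c=M1/2=1010/197, d=(M2−M1)/(6·3)=-1799/1773, b=Δ1−h1·(2M1+M2)/6=-2708/591
seg 2: a=2, c=M2/2=-789/197, d=(M3−M2)/(6·2)=7951/4728, b=Δ2−h2·(2M2+M3)/6=-719/591
seg 3: a=-3, c=M3/2=4795/788, d=(M4−M3)/(6·1)=-4795/2364, b=Δ3−h3·(2M3+M4)/6=3479/1182
t_q=7/4 → seg 1, τ=3/4; S=-3+-2708/591·τ+1010/197·τ²+-1799/1773·τ³=-50189/12608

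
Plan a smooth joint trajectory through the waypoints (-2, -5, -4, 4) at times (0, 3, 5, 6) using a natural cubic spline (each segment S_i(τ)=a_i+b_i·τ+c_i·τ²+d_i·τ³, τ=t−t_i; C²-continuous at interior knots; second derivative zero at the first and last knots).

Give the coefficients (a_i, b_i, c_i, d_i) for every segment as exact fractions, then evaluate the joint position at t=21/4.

  seg 0: a=-2 b=-19/28 c=0 d=-1/28
  seg 1: a=-5 b=-23/14 c=-9/28 d=39/56
  seg 2: a=-4 b=38/7 c=27/7 d=-9/7
S(21/4) = -155/64

Δ: Δ0=-1, Δ1=1/2, Δ2=8
row 1: diag=10, rhs=9; c'=1/5, d'=9/10
row 2: denom=6−2·1/5=28/5; d'=(45−2·9/10)/(28/5)=54/7
back: M2=54/7
back: M1=9/10−1/5·54/7=-9/14
M: M0=0, M1=-9/14, M2=54/7, M3=0
seg 0: a=-2, c=M0/2=0, d=(M1−M0)/(6·3)=-1/28, b=Δ0−h0·(2M0+M1)/6=-19/28
seg 1: a=-5, c=M1/2=-9/28, d=(M2−M1)/(6·2)=39/56, b=Δ1−h1·(2M1+M2)/6=-23/14
seg 2: a=-4, c=M2/2=27/7, d=(M3−M2)/(6·1)=-9/7, b=Δ2−h2·(2M2+M3)/6=38/7
t_q=21/4 → seg 2, τ=1/4; S=-4+38/7·τ+27/7·τ²+-9/7·τ³=-155/64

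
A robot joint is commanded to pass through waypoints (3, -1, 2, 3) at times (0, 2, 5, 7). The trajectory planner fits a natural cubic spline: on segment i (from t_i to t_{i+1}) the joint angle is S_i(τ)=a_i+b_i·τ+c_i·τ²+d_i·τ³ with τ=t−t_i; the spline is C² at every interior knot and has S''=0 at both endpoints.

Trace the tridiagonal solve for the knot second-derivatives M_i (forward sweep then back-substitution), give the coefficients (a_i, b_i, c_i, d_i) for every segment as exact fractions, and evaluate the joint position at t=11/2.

Δ: Δ0=-2, Δ1=1, Δ2=1/2
row 1: diag=10, rhs=18; c'=3/10, d'=9/5
row 2: denom=10−3·3/10=91/10; d'=(-3−3·9/5)/(91/10)=-12/13
back: M2=-12/13
back: M1=9/5−3/10·-12/13=27/13
M: M0=0, M1=27/13, M2=-12/13, M3=0
seg 0: a=3, c=M0/2=0, d=(M1−M0)/(6·2)=9/52, b=Δ0−h0·(2M0+M1)/6=-35/13
seg 1: a=-1, c=M1/2=27/26, d=(M2−M1)/(6·3)=-1/6, b=Δ1−h1·(2M1+M2)/6=-8/13
seg 2: a=2, c=M2/2=-6/13, d=(M3−M2)/(6·2)=1/13, b=Δ2−h2·(2M2+M3)/6=29/26
t_q=11/2 → seg 2, τ=1/2; S=2+29/26·τ+-6/13·τ²+1/13·τ³=255/104

  seg 0: a=3 b=-35/13 c=0 d=9/52
  seg 1: a=-1 b=-8/13 c=27/26 d=-1/6
  seg 2: a=2 b=29/26 c=-6/13 d=1/13
S(11/2) = 255/104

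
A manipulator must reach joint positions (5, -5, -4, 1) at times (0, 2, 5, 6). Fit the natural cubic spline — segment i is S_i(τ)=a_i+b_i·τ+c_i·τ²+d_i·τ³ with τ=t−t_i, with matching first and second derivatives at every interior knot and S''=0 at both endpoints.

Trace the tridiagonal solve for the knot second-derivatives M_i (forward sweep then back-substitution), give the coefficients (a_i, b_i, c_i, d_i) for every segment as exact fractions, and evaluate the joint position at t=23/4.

Δ: Δ0=-5, Δ1=1/3, Δ2=5
row 1: diag=10, rhs=32; c'=3/10, d'=16/5
row 2: denom=8−3·3/10=71/10; d'=(28−3·16/5)/(71/10)=184/71
back: M2=184/71
back: M1=16/5−3/10·184/71=172/71
M: M0=0, M1=172/71, M2=184/71, M3=0
seg 0: a=5, c=M0/2=0, d=(M1−M0)/(6·2)=43/213, b=Δ0−h0·(2M0+M1)/6=-1237/213
seg 1: a=-5, c=M1/2=86/71, d=(M2−M1)/(6·3)=2/213, b=Δ1−h1·(2M1+M2)/6=-721/213
seg 2: a=-4, c=M2/2=92/71, d=(M3−M2)/(6·1)=-92/213, b=Δ2−h2·(2M2+M3)/6=881/213
t_q=23/4 → seg 2, τ=3/4; S=-4+881/213·τ+92/71·τ²+-92/213·τ³=-399/1136

  seg 0: a=5 b=-1237/213 c=0 d=43/213
  seg 1: a=-5 b=-721/213 c=86/71 d=2/213
  seg 2: a=-4 b=881/213 c=92/71 d=-92/213
S(23/4) = -399/1136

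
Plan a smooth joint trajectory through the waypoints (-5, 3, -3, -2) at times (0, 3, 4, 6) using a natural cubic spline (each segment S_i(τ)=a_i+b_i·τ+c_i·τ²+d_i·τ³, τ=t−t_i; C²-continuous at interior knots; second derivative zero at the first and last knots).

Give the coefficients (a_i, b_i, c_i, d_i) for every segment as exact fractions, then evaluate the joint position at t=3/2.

Δ: Δ0=8/3, Δ1=-6, Δ2=1/2
row 1: diag=8, rhs=-52; c'=1/8, d'=-13/2
row 2: denom=6−1·1/8=47/8; d'=(39−1·-13/2)/(47/8)=364/47
back: M2=364/47
back: M1=-13/2−1/8·364/47=-351/47
M: M0=0, M1=-351/47, M2=364/47, M3=0
seg 0: a=-5, c=M0/2=0, d=(M1−M0)/(6·3)=-39/94, b=Δ0−h0·(2M0+M1)/6=1805/282
seg 1: a=3, c=M1/2=-351/94, d=(M2−M1)/(6·1)=715/282, b=Δ1−h1·(2M1+M2)/6=-677/141
seg 2: a=-3, c=M2/2=182/47, d=(M3−M2)/(6·2)=-91/141, b=Δ2−h2·(2M2+M3)/6=-1315/282
t_q=3/2 → seg 0, τ=3/2; S=-5+1805/282·τ+0·τ²+-39/94·τ³=2407/752

  seg 0: a=-5 b=1805/282 c=0 d=-39/94
  seg 1: a=3 b=-677/141 c=-351/94 d=715/282
  seg 2: a=-3 b=-1315/282 c=182/47 d=-91/141
S(3/2) = 2407/752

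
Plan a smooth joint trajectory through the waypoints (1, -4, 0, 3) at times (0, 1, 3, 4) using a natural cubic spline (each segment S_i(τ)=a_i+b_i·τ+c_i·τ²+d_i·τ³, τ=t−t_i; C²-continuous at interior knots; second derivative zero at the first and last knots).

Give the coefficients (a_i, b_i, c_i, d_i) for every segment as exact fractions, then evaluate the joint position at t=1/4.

  seg 0: a=1 b=-25/4 c=0 d=5/4
  seg 1: a=-4 b=-5/2 c=15/4 d=-3/4
  seg 2: a=0 b=7/2 c=-3/4 d=1/4
S(1/4) = -139/256

Δ: Δ0=-5, Δ1=2, Δ2=3
row 1: diag=6, rhs=42; c'=1/3, d'=7
row 2: denom=6−2·1/3=16/3; d'=(6−2·7)/(16/3)=-3/2
back: M2=-3/2
back: M1=7−1/3·-3/2=15/2
M: M0=0, M1=15/2, M2=-3/2, M3=0
seg 0: a=1, c=M0/2=0, d=(M1−M0)/(6·1)=5/4, b=Δ0−h0·(2M0+M1)/6=-25/4
seg 1: a=-4, c=M1/2=15/4, d=(M2−M1)/(6·2)=-3/4, b=Δ1−h1·(2M1+M2)/6=-5/2
seg 2: a=0, c=M2/2=-3/4, d=(M3−M2)/(6·1)=1/4, b=Δ2−h2·(2M2+M3)/6=7/2
t_q=1/4 → seg 0, τ=1/4; S=1+-25/4·τ+0·τ²+5/4·τ³=-139/256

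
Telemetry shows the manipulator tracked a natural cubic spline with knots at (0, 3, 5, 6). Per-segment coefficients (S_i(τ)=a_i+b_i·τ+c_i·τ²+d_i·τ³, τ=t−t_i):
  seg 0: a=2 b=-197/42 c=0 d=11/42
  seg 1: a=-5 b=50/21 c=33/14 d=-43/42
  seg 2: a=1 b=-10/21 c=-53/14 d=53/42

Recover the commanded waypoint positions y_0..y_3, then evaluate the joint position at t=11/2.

y_0=2 y_1=-5 y_2=1 y_3=-2
S(11/2) = -3/112

y_0 = S_0(0) = a_0 = 2
y_1 = S_1(0) = a_1 = -5
y_2 = S_2(0) = a_2 = 1
y_3 = S_2(1) = -2
t_q=11/2 is in segment 2 (τ=1/2); S_2(τ)=-3/112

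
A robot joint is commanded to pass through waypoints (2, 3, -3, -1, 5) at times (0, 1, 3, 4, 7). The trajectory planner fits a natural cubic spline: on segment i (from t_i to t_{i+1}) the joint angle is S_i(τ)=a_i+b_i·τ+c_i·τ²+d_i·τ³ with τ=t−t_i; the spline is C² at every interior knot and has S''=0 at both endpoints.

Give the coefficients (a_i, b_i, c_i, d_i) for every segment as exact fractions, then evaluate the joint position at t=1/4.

Δ: Δ0=1, Δ1=-3, Δ2=2, Δ3=2
row 1: diag=6, rhs=-24; c'=1/3, d'=-4
row 2: denom=6−2·1/3=16/3; d'=(30−2·-4)/(16/3)=57/8
row 3: denom=8−1·3/16=125/16; d'=(0−1·57/8)/(125/16)=-114/125
back: M3=-114/125
back: M2=57/8−3/16·-114/125=912/125
back: M1=-4−1/3·912/125=-804/125
M: M0=0, M1=-804/125, M2=912/125, M3=-114/125, M4=0
seg 0: a=2, c=M0/2=0, d=(M1−M0)/(6·1)=-134/125, b=Δ0−h0·(2M0+M1)/6=259/125
seg 1: a=3, c=M1/2=-402/125, d=(M2−M1)/(6·2)=143/125, b=Δ1−h1·(2M1+M2)/6=-143/125
seg 2: a=-3, c=M2/2=456/125, d=(M3−M2)/(6·1)=-171/125, b=Δ2−h2·(2M2+M3)/6=-7/25
seg 3: a=-1, c=M3/2=-57/125, d=(M4−M3)/(6·3)=19/375, b=Δ3−h3·(2M3+M4)/6=364/125
t_q=1/4 → seg 0, τ=1/4; S=2+259/125·τ+0·τ²+-134/125·τ³=2001/800

  seg 0: a=2 b=259/125 c=0 d=-134/125
  seg 1: a=3 b=-143/125 c=-402/125 d=143/125
  seg 2: a=-3 b=-7/25 c=456/125 d=-171/125
  seg 3: a=-1 b=364/125 c=-57/125 d=19/375
S(1/4) = 2001/800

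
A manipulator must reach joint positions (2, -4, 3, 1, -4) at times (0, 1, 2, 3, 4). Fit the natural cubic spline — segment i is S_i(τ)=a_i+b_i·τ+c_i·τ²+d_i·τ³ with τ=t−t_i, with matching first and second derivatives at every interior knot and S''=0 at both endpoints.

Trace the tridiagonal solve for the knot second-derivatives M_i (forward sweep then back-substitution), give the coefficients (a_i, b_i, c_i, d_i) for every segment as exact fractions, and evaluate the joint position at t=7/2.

  seg 0: a=2 b=-141/14 c=0 d=57/14
  seg 1: a=-4 b=15/7 c=171/14 d=-103/14
  seg 2: a=3 b=9/2 c=-69/7 d=47/14
  seg 3: a=1 b=-36/7 c=3/14 d=-1/14
S(7/2) = -171/112

Δ: Δ0=-6, Δ1=7, Δ2=-2, Δ3=-5
row 1: diag=4, rhs=78; c'=1/4, d'=39/2
row 2: denom=4−1·1/4=15/4; d'=(-54−1·39/2)/(15/4)=-98/5
row 3: denom=4−1·4/15=56/15; d'=(-18−1·-98/5)/(56/15)=3/7
back: M3=3/7
back: M2=-98/5−4/15·3/7=-138/7
back: M1=39/2−1/4·-138/7=171/7
M: M0=0, M1=171/7, M2=-138/7, M3=3/7, M4=0
seg 0: a=2, c=M0/2=0, d=(M1−M0)/(6·1)=57/14, b=Δ0−h0·(2M0+M1)/6=-141/14
seg 1: a=-4, c=M1/2=171/14, d=(M2−M1)/(6·1)=-103/14, b=Δ1−h1·(2M1+M2)/6=15/7
seg 2: a=3, c=M2/2=-69/7, d=(M3−M2)/(6·1)=47/14, b=Δ2−h2·(2M2+M3)/6=9/2
seg 3: a=1, c=M3/2=3/14, d=(M4−M3)/(6·1)=-1/14, b=Δ3−h3·(2M3+M4)/6=-36/7
t_q=7/2 → seg 3, τ=1/2; S=1+-36/7·τ+3/14·τ²+-1/14·τ³=-171/112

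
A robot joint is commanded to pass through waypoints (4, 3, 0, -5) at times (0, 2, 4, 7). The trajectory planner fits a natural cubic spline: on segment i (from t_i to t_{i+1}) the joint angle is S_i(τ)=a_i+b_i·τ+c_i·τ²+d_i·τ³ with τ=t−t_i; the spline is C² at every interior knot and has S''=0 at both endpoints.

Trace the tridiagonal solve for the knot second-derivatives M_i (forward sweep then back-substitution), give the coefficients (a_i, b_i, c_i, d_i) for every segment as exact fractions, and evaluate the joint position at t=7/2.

Δ: Δ0=-1/2, Δ1=-3/2, Δ2=-5/3
row 1: diag=8, rhs=-6; c'=1/4, d'=-3/4
row 2: denom=10−2·1/4=19/2; d'=(-1−2·-3/4)/(19/2)=1/19
back: M2=1/19
back: M1=-3/4−1/4·1/19=-29/38
M: M0=0, M1=-29/38, M2=1/19, M3=0
seg 0: a=4, c=M0/2=0, d=(M1−M0)/(6·2)=-29/456, b=Δ0−h0·(2M0+M1)/6=-14/57
seg 1: a=3, c=M1/2=-29/76, d=(M2−M1)/(6·2)=31/456, b=Δ1−h1·(2M1+M2)/6=-115/114
seg 2: a=0, c=M2/2=1/38, d=(M3−M2)/(6·3)=-1/342, b=Δ2−h2·(2M2+M3)/6=-98/57
t_q=7/2 → seg 1, τ=3/2; S=3+-115/114·τ+-29/76·τ²+31/456·τ³=1043/1216

  seg 0: a=4 b=-14/57 c=0 d=-29/456
  seg 1: a=3 b=-115/114 c=-29/76 d=31/456
  seg 2: a=0 b=-98/57 c=1/38 d=-1/342
S(7/2) = 1043/1216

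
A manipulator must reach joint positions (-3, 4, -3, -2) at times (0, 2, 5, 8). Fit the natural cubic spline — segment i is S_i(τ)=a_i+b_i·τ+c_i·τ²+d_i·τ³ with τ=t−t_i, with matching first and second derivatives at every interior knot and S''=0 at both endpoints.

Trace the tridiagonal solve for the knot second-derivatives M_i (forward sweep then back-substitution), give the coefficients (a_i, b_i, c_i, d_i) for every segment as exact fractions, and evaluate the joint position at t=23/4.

Δ: Δ0=7/2, Δ1=-7/3, Δ2=1/3
row 1: diag=10, rhs=-35; c'=3/10, d'=-7/2
row 2: denom=12−3·3/10=111/10; d'=(16−3·-7/2)/(111/10)=265/111
back: M2=265/111
back: M1=-7/2−3/10·265/111=-156/37
M: M0=0, M1=-156/37, M2=265/111, M3=0
seg 0: a=-3, c=M0/2=0, d=(M1−M0)/(6·2)=-13/37, b=Δ0−h0·(2M0+M1)/6=363/74
seg 1: a=4, c=M1/2=-78/37, d=(M2−M1)/(6·3)=733/1998, b=Δ1−h1·(2M1+M2)/6=51/74
seg 2: a=-3, c=M2/2=265/222, d=(M3−M2)/(6·3)=-265/1998, b=Δ2−h2·(2M2+M3)/6=-76/37
t_q=23/4 → seg 2, τ=3/4; S=-3+-76/37·τ+265/222·τ²+-265/1998·τ³=-18589/4736

  seg 0: a=-3 b=363/74 c=0 d=-13/37
  seg 1: a=4 b=51/74 c=-78/37 d=733/1998
  seg 2: a=-3 b=-76/37 c=265/222 d=-265/1998
S(23/4) = -18589/4736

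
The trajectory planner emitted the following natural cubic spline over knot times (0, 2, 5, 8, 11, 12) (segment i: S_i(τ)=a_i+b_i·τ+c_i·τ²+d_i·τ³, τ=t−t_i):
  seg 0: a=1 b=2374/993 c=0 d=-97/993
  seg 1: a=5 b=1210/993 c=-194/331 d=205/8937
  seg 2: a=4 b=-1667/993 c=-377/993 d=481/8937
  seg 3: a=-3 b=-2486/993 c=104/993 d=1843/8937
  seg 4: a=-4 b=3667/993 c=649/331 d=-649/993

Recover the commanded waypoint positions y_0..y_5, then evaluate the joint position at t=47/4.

y_0=1 y_1=5 y_2=4 y_3=-3 y_4=-4 y_5=1
S(47/4) = -8541/21184

y_0 = S_0(0) = a_0 = 1
y_1 = S_1(0) = a_1 = 5
y_2 = S_2(0) = a_2 = 4
y_3 = S_3(0) = a_3 = -3
y_4 = S_4(0) = a_4 = -4
y_5 = S_4(1) = 1
t_q=47/4 is in segment 4 (τ=3/4); S_4(τ)=-8541/21184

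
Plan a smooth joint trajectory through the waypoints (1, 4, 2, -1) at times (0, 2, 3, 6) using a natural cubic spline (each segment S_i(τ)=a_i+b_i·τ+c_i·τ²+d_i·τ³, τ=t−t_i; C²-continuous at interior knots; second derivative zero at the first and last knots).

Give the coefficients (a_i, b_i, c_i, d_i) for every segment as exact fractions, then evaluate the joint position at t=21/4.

Δ: Δ0=3/2, Δ1=-2, Δ2=-1
row 1: diag=6, rhs=-21; c'=1/6, d'=-7/2
row 2: denom=8−1·1/6=47/6; d'=(6−1·-7/2)/(47/6)=57/47
back: M2=57/47
back: M1=-7/2−1/6·57/47=-174/47
M: M0=0, M1=-174/47, M2=57/47, M3=0
seg 0: a=1, c=M0/2=0, d=(M1−M0)/(6·2)=-29/94, b=Δ0−h0·(2M0+M1)/6=257/94
seg 1: a=4, c=M1/2=-87/47, d=(M2−M1)/(6·1)=77/94, b=Δ1−h1·(2M1+M2)/6=-91/94
seg 2: a=2, c=M2/2=57/94, d=(M3−M2)/(6·3)=-19/282, b=Δ2−h2·(2M2+M3)/6=-104/47
t_q=21/4 → seg 2, τ=9/4; S=2+-104/47·τ+57/94·τ²+-19/282·τ³=-4069/6016

  seg 0: a=1 b=257/94 c=0 d=-29/94
  seg 1: a=4 b=-91/94 c=-87/47 d=77/94
  seg 2: a=2 b=-104/47 c=57/94 d=-19/282
S(21/4) = -4069/6016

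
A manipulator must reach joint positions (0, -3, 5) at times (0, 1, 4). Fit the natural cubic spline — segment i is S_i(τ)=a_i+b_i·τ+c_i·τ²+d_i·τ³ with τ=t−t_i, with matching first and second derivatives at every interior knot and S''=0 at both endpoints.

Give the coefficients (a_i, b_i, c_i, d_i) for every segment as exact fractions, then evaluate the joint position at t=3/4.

Δ: Δ0=-3, Δ1=8/3
row 1: diag=8, rhs=34; c'=3/8, d'=17/4
back: M1=17/4
M: M0=0, M1=17/4, M2=0
seg 0: a=0, c=M0/2=0, d=(M1−M0)/(6·1)=17/24, b=Δ0−h0·(2M0+M1)/6=-89/24
seg 1: a=-3, c=M1/2=17/8, d=(M2−M1)/(6·3)=-17/72, b=Δ1−h1·(2M1+M2)/6=-19/12
t_q=3/4 → seg 0, τ=3/4; S=0+-89/24·τ+0·τ²+17/24·τ³=-1271/512

  seg 0: a=0 b=-89/24 c=0 d=17/24
  seg 1: a=-3 b=-19/12 c=17/8 d=-17/72
S(3/4) = -1271/512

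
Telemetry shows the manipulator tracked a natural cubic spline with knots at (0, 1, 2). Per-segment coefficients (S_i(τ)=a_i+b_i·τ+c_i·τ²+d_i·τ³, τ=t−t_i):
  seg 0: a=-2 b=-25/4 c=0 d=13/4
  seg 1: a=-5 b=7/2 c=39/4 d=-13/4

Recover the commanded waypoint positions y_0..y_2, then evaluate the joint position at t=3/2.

y_0=-2 y_1=-5 y_2=5
S(3/2) = -39/32

y_0 = S_0(0) = a_0 = -2
y_1 = S_1(0) = a_1 = -5
y_2 = S_1(1) = 5
t_q=3/2 is in segment 1 (τ=1/2); S_1(τ)=-39/32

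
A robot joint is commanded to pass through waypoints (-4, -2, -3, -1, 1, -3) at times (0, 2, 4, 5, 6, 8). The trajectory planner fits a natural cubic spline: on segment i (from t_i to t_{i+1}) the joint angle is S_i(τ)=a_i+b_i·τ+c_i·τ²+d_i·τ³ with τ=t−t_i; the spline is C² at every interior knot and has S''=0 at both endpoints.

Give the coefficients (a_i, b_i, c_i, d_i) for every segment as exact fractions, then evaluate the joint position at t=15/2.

Δ: Δ0=1, Δ1=-1/2, Δ2=2, Δ3=2, Δ4=-2
row 1: diag=8, rhs=-9; c'=1/4, d'=-9/8
row 2: denom=6−2·1/4=11/2; d'=(15−2·-9/8)/(11/2)=69/22
row 3: denom=4−1·2/11=42/11; d'=(0−1·69/22)/(42/11)=-23/28
row 4: denom=6−1·11/42=241/42; d'=(-24−1·-23/28)/(241/42)=-1947/482
back: M4=-1947/482
back: M3=-23/28−11/42·-1947/482=57/241
back: M2=69/22−2/11·57/241=1491/482
back: M1=-9/8−1/4·1491/482=-915/482
M: M0=0, M1=-915/482, M2=1491/482, M3=57/241, M4=-1947/482, M5=0
seg 0: a=-4, c=M0/2=0, d=(M1−M0)/(6·2)=-305/1928, b=Δ0−h0·(2M0+M1)/6=787/482
seg 1: a=-2, c=M1/2=-915/964, d=(M2−M1)/(6·2)=401/964, b=Δ1−h1·(2M1+M2)/6=-64/241
seg 2: a=-3, c=M2/2=1491/964, d=(M3−M2)/(6·1)=-459/964, b=Δ2−h2·(2M2+M3)/6=224/241
seg 3: a=-1, c=M3/2=57/482, d=(M4−M3)/(6·1)=-687/964, b=Δ3−h3·(2M3+M4)/6=2501/964
seg 4: a=1, c=M4/2=-1947/964, d=(M5−M4)/(6·2)=649/1928, b=Δ4−h4·(2M4+M5)/6=167/241
t_q=15/2 → seg 4, τ=3/2; S=1+167/241·τ+-1947/964·τ²+649/1928·τ³=-21113/15424

  seg 0: a=-4 b=787/482 c=0 d=-305/1928
  seg 1: a=-2 b=-64/241 c=-915/964 d=401/964
  seg 2: a=-3 b=224/241 c=1491/964 d=-459/964
  seg 3: a=-1 b=2501/964 c=57/482 d=-687/964
  seg 4: a=1 b=167/241 c=-1947/964 d=649/1928
S(15/2) = -21113/15424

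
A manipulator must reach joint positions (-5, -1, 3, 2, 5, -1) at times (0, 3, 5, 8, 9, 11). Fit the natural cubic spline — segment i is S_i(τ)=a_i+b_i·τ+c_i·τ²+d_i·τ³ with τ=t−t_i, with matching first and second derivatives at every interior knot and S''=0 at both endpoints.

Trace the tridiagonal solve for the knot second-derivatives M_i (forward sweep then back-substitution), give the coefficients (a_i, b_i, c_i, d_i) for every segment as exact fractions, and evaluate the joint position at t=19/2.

Δ: Δ0=4/3, Δ1=2, Δ2=-1/3, Δ3=3, Δ4=-3
row 1: diag=10, rhs=4; c'=1/5, d'=2/5
row 2: denom=10−2·1/5=48/5; d'=(-14−2·2/5)/(48/5)=-37/24
row 3: denom=8−3·5/16=113/16; d'=(20−3·-37/24)/(113/16)=394/113
row 4: denom=6−1·16/113=662/113; d'=(-36−1·394/113)/(662/113)=-2231/331
back: M4=-2231/331
back: M3=394/113−16/113·-2231/331=1470/331
back: M2=-37/24−5/16·1470/331=-2909/993
back: M1=2/5−1/5·-2909/993=979/993
M: M0=0, M1=979/993, M2=-2909/993, M3=1470/331, M4=-2231/331, M5=0
seg 0: a=-5, c=M0/2=0, d=(M1−M0)/(6·3)=979/17874, b=Δ0−h0·(2M0+M1)/6=1669/1986
seg 1: a=-1, c=M1/2=979/1986, d=(M2−M1)/(6·2)=-108/331, b=Δ1−h1·(2M1+M2)/6=2303/993
seg 2: a=3, c=M2/2=-2909/1986, d=(M3−M2)/(6·3)=7319/17874, b=Δ2−h2·(2M2+M3)/6=373/993
seg 3: a=2, c=M3/2=735/331, d=(M4−M3)/(6·1)=-3701/1986, b=Δ3−h3·(2M3+M4)/6=5249/1986
seg 4: a=5, c=M4/2=-2231/662, d=(M5−M4)/(6·2)=2231/3972, b=Δ4−h4·(2M4+M5)/6=1483/993
t_q=19/2 → seg 4, τ=1/2; S=5+1483/993·τ+-2231/662·τ²+2231/3972·τ³=52689/10592

  seg 0: a=-5 b=1669/1986 c=0 d=979/17874
  seg 1: a=-1 b=2303/993 c=979/1986 d=-108/331
  seg 2: a=3 b=373/993 c=-2909/1986 d=7319/17874
  seg 3: a=2 b=5249/1986 c=735/331 d=-3701/1986
  seg 4: a=5 b=1483/993 c=-2231/662 d=2231/3972
S(19/2) = 52689/10592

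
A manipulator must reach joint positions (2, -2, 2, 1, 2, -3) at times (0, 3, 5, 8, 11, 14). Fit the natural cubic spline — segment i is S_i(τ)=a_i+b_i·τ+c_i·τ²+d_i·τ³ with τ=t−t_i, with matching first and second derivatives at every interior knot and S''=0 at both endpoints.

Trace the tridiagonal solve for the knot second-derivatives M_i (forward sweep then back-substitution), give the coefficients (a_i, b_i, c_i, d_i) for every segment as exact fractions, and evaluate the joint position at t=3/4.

  seg 0: a=2 b=-563/220 c=0 d=809/5940
  seg 1: a=-2 b=123/110 c=809/660 d=-259/660
  seg 2: a=2 b=433/330 c=-149/132 d=383/1980
  seg 3: a=1 b=-157/660 c=101/165 d=-167/1188
  seg 4: a=2 b=-119/330 c=-431/660 d=431/5940
S(3/4) = 389/2816

Δ: Δ0=-4/3, Δ1=2, Δ2=-1/3, Δ3=1/3, Δ4=-5/3
row 1: diag=10, rhs=20; c'=1/5, d'=2
row 2: denom=10−2·1/5=48/5; d'=(-14−2·2)/(48/5)=-15/8
row 3: denom=12−3·5/16=177/16; d'=(4−3·-15/8)/(177/16)=154/177
row 4: denom=12−3·16/59=660/59; d'=(-12−3·154/177)/(660/59)=-431/330
back: M4=-431/330
back: M3=154/177−16/59·-431/330=202/165
back: M2=-15/8−5/16·202/165=-149/66
back: M1=2−1/5·-149/66=809/330
M: M0=0, M1=809/330, M2=-149/66, M3=202/165, M4=-431/330, M5=0
seg 0: a=2, c=M0/2=0, d=(M1−M0)/(6·3)=809/5940, b=Δ0−h0·(2M0+M1)/6=-563/220
seg 1: a=-2, c=M1/2=809/660, d=(M2−M1)/(6·2)=-259/660, b=Δ1−h1·(2M1+M2)/6=123/110
seg 2: a=2, c=M2/2=-149/132, d=(M3−M2)/(6·3)=383/1980, b=Δ2−h2·(2M2+M3)/6=433/330
seg 3: a=1, c=M3/2=101/165, d=(M4−M3)/(6·3)=-167/1188, b=Δ3−h3·(2M3+M4)/6=-157/660
seg 4: a=2, c=M4/2=-431/660, d=(M5−M4)/(6·3)=431/5940, b=Δ4−h4·(2M4+M5)/6=-119/330
t_q=3/4 → seg 0, τ=3/4; S=2+-563/220·τ+0·τ²+809/5940·τ³=389/2816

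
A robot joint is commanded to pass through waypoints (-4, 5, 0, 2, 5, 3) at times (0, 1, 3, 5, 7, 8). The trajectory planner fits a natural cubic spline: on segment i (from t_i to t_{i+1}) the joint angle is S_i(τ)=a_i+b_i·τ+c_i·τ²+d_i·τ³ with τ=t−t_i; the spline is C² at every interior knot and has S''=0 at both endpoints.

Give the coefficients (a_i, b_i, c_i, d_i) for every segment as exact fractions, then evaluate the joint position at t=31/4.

  seg 0: a=-4 b=2521/224 c=0 d=-505/224
  seg 1: a=5 b=503/112 c=-1515/224 d=183/112
  seg 2: a=0 b=-331/112 c=681/224 d=-17/32
  seg 3: a=2 b=317/112 c=-33/224 d=-29/112
  seg 4: a=5 b=-97/112 c=-381/224 d=127/224
S(31/4) = 52081/14336

Δ: Δ0=9, Δ1=-5/2, Δ2=1, Δ3=3/2, Δ4=-2
row 1: diag=6, rhs=-69; c'=1/3, d'=-23/2
row 2: denom=8−2·1/3=22/3; d'=(21−2·-23/2)/(22/3)=6
row 3: denom=8−2·3/11=82/11; d'=(3−2·6)/(82/11)=-99/82
row 4: denom=6−2·11/41=224/41; d'=(-21−2·-99/82)/(224/41)=-381/112
back: M4=-381/112
back: M3=-99/82−11/41·-381/112=-33/112
back: M2=6−3/11·-33/112=681/112
back: M1=-23/2−1/3·681/112=-1515/112
M: M0=0, M1=-1515/112, M2=681/112, M3=-33/112, M4=-381/112, M5=0
seg 0: a=-4, c=M0/2=0, d=(M1−M0)/(6·1)=-505/224, b=Δ0−h0·(2M0+M1)/6=2521/224
seg 1: a=5, c=M1/2=-1515/224, d=(M2−M1)/(6·2)=183/112, b=Δ1−h1·(2M1+M2)/6=503/112
seg 2: a=0, c=M2/2=681/224, d=(M3−M2)/(6·2)=-17/32, b=Δ2−h2·(2M2+M3)/6=-331/112
seg 3: a=2, c=M3/2=-33/224, d=(M4−M3)/(6·2)=-29/112, b=Δ3−h3·(2M3+M4)/6=317/112
seg 4: a=5, c=M4/2=-381/224, d=(M5−M4)/(6·1)=127/224, b=Δ4−h4·(2M4+M5)/6=-97/112
t_q=31/4 → seg 4, τ=3/4; S=5+-97/112·τ+-381/224·τ²+127/224·τ³=52081/14336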